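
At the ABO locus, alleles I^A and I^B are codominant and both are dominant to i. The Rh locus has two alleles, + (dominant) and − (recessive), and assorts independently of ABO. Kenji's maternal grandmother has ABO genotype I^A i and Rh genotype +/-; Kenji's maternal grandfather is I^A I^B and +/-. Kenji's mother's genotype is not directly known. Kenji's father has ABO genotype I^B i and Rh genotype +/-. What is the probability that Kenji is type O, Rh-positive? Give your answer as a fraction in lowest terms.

3/32

Kenji's mother's ABO genotype from I^A i × I^A I^B: 1/4 I^A I^A, 1/4 I^A I^B, 1/4 I^A i, 1/4 I^B i.
Crossing each possibility with the father I^B i and summing P(type O): 1/4·0 + 1/4·0 + 1/4·1/4 + 1/4·1/4 = 1/8.
Similarly for Rh via the mother's Rh distribution: P(Rh+) = 3/4.
Independent loci: 1/8 × 3/4 = 3/32.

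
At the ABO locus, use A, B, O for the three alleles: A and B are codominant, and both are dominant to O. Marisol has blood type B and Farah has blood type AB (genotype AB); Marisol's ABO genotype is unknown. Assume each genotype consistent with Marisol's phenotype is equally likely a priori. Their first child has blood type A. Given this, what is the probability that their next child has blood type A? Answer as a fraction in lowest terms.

Possible genotypes: Marisol ∈ {BB, BO}; Farah ∈ {AB}.
Weight each parental genotype pair by prior × P(type-A child):
  BO × AB: posterior weight 1; P(next child type A) = 1/4.
Weighted sum = 1/4.

1/4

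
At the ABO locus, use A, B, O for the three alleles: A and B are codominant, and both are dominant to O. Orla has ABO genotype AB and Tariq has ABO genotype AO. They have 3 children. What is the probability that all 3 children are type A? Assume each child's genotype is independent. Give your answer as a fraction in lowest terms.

ABO cross AB × AO → 1/2 A, 1/4 B, 1/4 AB.
So P(type A) = 1/2 per child.
All 3 independent: (1/2)^3 = 1/8.

1/8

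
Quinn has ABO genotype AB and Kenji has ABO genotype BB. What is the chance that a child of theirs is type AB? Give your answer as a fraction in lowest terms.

1/2

ABO cross AB × BB → offspring phenotypes: 1/2 B, 1/2 AB.
So P(type AB) = 1/2.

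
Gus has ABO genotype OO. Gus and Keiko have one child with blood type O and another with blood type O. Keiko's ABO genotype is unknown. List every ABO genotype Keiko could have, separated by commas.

For each candidate genotype of Keiko, check whether crossing it with OO can produce every observed child phenotype.
  AA → possible child types {A} ✗
  AB → possible child types {A, B} ✗
  AO → possible child types {O, A} ✓
  BB → possible child types {B} ✗
  BO → possible child types {O, B} ✓
  OO → possible child types {O} ✓

AO, BO, OO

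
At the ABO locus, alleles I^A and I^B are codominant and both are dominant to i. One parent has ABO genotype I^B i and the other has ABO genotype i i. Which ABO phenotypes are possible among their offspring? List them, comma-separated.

O, B

Gametes from I^B i × i i give offspring ABO genotypes I^B i, i i, i.e. phenotypes O, B.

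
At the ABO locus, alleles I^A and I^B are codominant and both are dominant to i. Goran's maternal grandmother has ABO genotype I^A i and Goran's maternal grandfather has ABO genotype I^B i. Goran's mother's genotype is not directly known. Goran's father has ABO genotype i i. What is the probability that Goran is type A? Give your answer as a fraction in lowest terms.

Goran's mother's ABO genotype from I^A i × I^B i: 1/4 I^A I^B, 1/4 I^A i, 1/4 I^B i, 1/4 i i.
Crossing each possibility with the father i i and summing P(type A): 1/4·1/2 + 1/4·1/2 + 1/4·0 + 1/4·0 = 1/4.

1/4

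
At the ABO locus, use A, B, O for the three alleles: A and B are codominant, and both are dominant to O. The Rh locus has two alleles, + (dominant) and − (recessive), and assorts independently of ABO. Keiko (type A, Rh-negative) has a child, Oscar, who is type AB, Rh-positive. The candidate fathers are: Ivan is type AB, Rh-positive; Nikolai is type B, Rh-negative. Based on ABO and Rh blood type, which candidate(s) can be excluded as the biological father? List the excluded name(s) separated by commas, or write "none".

A candidate is excluded only if no genotype consistent with his phenotype could produce a type AB, Rh-positive child with a type A, Rh-negative mother.
Nikolai (type B, Rh-): no genotype consistent with that phenotype can produce a type-AB Rh+ child with a type-A mother.

Nikolai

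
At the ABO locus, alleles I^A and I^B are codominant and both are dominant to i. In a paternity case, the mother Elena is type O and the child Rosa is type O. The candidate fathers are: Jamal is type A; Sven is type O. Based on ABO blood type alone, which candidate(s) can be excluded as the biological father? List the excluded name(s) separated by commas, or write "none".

A candidate is excluded only if no genotype consistent with his phenotype could produce a type O child with a type O mother.
Every candidate has at least one consistent genotype combination, so none can be excluded.

none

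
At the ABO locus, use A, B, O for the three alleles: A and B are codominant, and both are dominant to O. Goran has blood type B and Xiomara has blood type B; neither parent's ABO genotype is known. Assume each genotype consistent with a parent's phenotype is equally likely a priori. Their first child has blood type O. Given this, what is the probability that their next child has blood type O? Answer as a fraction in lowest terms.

Possible genotypes: Goran ∈ {BB, BO}; Xiomara ∈ {BB, BO}.
Weight each parental genotype pair by prior × P(type-O child):
  BO × BO: posterior weight 1; P(next child type O) = 1/4.
Weighted sum = 1/4.

1/4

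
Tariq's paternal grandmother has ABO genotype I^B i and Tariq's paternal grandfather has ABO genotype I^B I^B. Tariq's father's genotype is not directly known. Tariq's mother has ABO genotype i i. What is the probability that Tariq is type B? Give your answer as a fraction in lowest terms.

3/4

Tariq's father's ABO genotype from I^B i × I^B I^B: 1/2 I^B I^B, 1/2 I^B i.
Crossing each possibility with the mother i i and summing P(type B): 1/2·1 + 1/2·1/2 = 3/4.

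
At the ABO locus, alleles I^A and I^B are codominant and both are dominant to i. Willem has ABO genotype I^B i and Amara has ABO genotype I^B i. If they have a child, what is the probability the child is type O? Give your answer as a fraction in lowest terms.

ABO cross I^B i × I^B i → offspring phenotypes: 1/4 O, 3/4 B.
So P(type O) = 1/4.

1/4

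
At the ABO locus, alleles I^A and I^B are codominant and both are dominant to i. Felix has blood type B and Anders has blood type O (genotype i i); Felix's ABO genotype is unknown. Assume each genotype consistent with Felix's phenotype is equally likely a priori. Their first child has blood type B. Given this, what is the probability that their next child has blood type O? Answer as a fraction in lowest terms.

1/6

Possible genotypes: Felix ∈ {I^B I^B, I^B i}; Anders ∈ {i i}.
Weight each parental genotype pair by prior × P(type-B child):
  I^B I^B × i i: posterior weight 2/3; P(next child type O) = 0.
  I^B i × i i: posterior weight 1/3; P(next child type O) = 1/2.
Weighted sum = 1/6.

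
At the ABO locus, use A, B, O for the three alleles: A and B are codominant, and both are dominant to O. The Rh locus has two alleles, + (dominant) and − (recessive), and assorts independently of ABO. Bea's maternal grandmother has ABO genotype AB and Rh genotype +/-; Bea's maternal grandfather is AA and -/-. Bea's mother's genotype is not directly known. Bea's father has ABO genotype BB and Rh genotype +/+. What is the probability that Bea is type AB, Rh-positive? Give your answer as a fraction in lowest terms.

3/4

Bea's mother's ABO genotype from AB × AA: 1/2 AA, 1/2 AB.
Crossing each possibility with the father BB and summing P(type AB): 1/2·1 + 1/2·1/2 = 3/4.
Similarly for Rh via the mother's Rh distribution: P(Rh+) = 1.
Independent loci: 3/4 × 1 = 3/4.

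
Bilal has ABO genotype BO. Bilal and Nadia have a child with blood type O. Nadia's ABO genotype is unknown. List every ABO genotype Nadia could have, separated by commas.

For each candidate genotype of Nadia, check whether crossing it with BO can produce every observed child phenotype.
  AA → possible child types {A, AB} ✗
  AB → possible child types {A, B, AB} ✗
  AO → possible child types {O, A, B, AB} ✓
  BB → possible child types {B} ✗
  BO → possible child types {O, B} ✓
  OO → possible child types {O, B} ✓

AO, BO, OO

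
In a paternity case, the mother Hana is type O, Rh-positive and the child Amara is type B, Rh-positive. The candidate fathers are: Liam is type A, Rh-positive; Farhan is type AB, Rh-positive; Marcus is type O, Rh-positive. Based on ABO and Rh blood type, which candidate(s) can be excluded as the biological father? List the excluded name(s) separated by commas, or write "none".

Liam, Marcus

A candidate is excluded only if no genotype consistent with his phenotype could produce a type B, Rh-positive child with a type O, Rh-positive mother.
Liam (type A, Rh+): no genotype consistent with that phenotype can produce a type-B Rh+ child with a type-O mother.
Marcus (type O, Rh+): no genotype consistent with that phenotype can produce a type-B Rh+ child with a type-O mother.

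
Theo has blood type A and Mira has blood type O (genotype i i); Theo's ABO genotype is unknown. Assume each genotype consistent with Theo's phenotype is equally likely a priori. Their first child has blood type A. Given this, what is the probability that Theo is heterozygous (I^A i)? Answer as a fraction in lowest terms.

1/3

Possible genotypes: Theo ∈ {I^A I^A, I^A i}; Mira ∈ {i i}.
Weight each parental genotype pair by prior × P(type-A child):
  I^A I^A × i i: posterior weight 2/3.
  I^A i × i i: posterior weight 1/3.
Sum the posterior weight over pairs where Theo is I^A i: 1/3.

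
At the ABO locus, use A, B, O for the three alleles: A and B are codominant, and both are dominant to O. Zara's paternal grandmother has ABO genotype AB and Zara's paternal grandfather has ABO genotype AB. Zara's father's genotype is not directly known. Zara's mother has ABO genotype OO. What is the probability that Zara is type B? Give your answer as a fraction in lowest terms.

Zara's father's ABO genotype from AB × AB: 1/4 AA, 1/2 AB, 1/4 BB.
Crossing each possibility with the mother OO and summing P(type B): 1/4·0 + 1/2·1/2 + 1/4·1 = 1/2.

1/2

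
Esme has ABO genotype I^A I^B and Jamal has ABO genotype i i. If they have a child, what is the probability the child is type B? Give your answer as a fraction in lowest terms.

1/2

ABO cross I^A I^B × i i → offspring phenotypes: 1/2 A, 1/2 B.
So P(type B) = 1/2.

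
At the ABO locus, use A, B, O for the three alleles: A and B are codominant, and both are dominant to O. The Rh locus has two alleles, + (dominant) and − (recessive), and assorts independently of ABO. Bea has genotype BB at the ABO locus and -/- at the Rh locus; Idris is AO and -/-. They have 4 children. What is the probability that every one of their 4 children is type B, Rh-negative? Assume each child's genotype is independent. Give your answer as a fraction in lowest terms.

1/16

ABO cross BB × AO → 1/2 B, 1/2 AB.
Rh cross -/- × -/- → 1 Rh-; so P(type B, Rh-negative) = 1/2 × 1 = 1/2 per child.
All 4 independent: (1/2)^4 = 1/16.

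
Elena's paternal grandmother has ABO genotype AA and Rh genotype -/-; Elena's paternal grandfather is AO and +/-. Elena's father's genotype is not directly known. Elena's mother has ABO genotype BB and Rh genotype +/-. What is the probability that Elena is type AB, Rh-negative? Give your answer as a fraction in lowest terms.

9/32

Elena's father's ABO genotype from AA × AO: 1/2 AA, 1/2 AO.
Crossing each possibility with the mother BB and summing P(type AB): 1/2·1 + 1/2·1/2 = 3/4.
Similarly for Rh via the father's Rh distribution: P(Rh-) = 3/8.
Independent loci: 3/4 × 3/8 = 9/32.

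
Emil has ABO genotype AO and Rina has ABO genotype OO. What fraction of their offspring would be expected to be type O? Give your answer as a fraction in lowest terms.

ABO cross AO × OO → offspring phenotypes: 1/2 O, 1/2 A.
So P(type O) = 1/2.

1/2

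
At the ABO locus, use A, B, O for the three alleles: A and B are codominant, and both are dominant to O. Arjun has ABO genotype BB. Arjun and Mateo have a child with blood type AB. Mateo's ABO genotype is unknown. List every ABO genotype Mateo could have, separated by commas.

AA, AB, AO

For each candidate genotype of Mateo, check whether crossing it with BB can produce every observed child phenotype.
  AA → possible child types {AB} ✓
  AB → possible child types {B, AB} ✓
  AO → possible child types {B, AB} ✓
  BB → possible child types {B} ✗
  BO → possible child types {B} ✗
  OO → possible child types {B} ✗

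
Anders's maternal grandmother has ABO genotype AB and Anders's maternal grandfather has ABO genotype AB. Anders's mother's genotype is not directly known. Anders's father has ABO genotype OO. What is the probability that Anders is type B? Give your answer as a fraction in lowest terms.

Anders's mother's ABO genotype from AB × AB: 1/4 AA, 1/2 AB, 1/4 BB.
Crossing each possibility with the father OO and summing P(type B): 1/4·0 + 1/2·1/2 + 1/4·1 = 1/2.

1/2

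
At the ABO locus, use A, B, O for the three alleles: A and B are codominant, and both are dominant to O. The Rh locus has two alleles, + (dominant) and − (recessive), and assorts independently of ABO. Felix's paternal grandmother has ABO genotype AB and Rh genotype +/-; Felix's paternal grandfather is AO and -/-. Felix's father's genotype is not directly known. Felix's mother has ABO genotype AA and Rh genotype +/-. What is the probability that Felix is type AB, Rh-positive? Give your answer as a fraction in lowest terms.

5/32

Felix's father's ABO genotype from AB × AO: 1/4 AA, 1/4 AB, 1/4 AO, 1/4 BO.
Crossing each possibility with the mother AA and summing P(type AB): 1/4·0 + 1/4·1/2 + 1/4·0 + 1/4·1/2 = 1/4.
Similarly for Rh via the father's Rh distribution: P(Rh+) = 5/8.
Independent loci: 1/4 × 5/8 = 5/32.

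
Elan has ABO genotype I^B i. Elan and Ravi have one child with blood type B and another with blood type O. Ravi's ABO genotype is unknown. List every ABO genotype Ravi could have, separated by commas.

For each candidate genotype of Ravi, check whether crossing it with I^B i can produce every observed child phenotype.
  I^A I^A → possible child types {A, AB} ✗
  I^A I^B → possible child types {A, B, AB} ✗
  I^A i → possible child types {O, A, B, AB} ✓
  I^B I^B → possible child types {B} ✗
  I^B i → possible child types {O, B} ✓
  i i → possible child types {O, B} ✓

I^A i, I^B i, i i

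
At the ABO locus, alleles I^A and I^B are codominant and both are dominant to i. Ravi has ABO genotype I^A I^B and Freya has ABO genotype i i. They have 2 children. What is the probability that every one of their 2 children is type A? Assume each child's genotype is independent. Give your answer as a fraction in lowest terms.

1/4

ABO cross I^A I^B × i i → 1/2 A, 1/2 B.
So P(type A) = 1/2 per child.
All 2 independent: (1/2)^2 = 1/4.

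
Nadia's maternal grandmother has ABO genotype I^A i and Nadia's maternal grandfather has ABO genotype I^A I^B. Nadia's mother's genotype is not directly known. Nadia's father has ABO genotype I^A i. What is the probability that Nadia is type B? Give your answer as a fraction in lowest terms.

1/8

Nadia's mother's ABO genotype from I^A i × I^A I^B: 1/4 I^A I^A, 1/4 I^A I^B, 1/4 I^A i, 1/4 I^B i.
Crossing each possibility with the father I^A i and summing P(type B): 1/4·0 + 1/4·1/4 + 1/4·0 + 1/4·1/4 = 1/8.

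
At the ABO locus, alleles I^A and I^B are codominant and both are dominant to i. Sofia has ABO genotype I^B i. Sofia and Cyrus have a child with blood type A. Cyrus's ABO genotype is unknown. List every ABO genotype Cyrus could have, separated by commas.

I^A I^A, I^A I^B, I^A i

For each candidate genotype of Cyrus, check whether crossing it with I^B i can produce every observed child phenotype.
  I^A I^A → possible child types {A, AB} ✓
  I^A I^B → possible child types {A, B, AB} ✓
  I^A i → possible child types {O, A, B, AB} ✓
  I^B I^B → possible child types {B} ✗
  I^B i → possible child types {O, B} ✗
  i i → possible child types {O, B} ✗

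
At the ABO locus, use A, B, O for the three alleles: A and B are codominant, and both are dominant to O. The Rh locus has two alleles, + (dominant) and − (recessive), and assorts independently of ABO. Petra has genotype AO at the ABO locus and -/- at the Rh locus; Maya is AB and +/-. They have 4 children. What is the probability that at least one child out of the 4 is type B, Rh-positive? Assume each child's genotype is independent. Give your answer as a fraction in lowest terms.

1695/4096

ABO cross AO × AB → 1/2 A, 1/4 B, 1/4 AB.
Rh cross -/- × +/- → 1/2 Rh+, 1/2 Rh-; so P(type B, Rh-positive) = 1/4 × 1/2 = 1/8 per child.
P(none) = (7/8)^4 = 2401/4096; P(at least one) = 1 − 2401/4096 = 1695/4096.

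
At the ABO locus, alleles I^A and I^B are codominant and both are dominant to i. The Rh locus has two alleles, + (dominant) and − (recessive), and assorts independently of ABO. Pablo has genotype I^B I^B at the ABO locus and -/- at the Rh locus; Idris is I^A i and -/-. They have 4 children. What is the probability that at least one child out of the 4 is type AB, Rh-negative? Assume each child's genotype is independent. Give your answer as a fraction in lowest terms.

ABO cross I^B I^B × I^A i → 1/2 B, 1/2 AB.
Rh cross -/- × -/- → 1 Rh-; so P(type AB, Rh-negative) = 1/2 × 1 = 1/2 per child.
P(none) = (1/2)^4 = 1/16; P(at least one) = 1 − 1/16 = 15/16.

15/16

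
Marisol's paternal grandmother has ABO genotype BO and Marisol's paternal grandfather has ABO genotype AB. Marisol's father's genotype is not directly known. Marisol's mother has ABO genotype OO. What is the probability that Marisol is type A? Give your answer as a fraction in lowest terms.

1/4

Marisol's father's ABO genotype from BO × AB: 1/4 AB, 1/4 AO, 1/4 BB, 1/4 BO.
Crossing each possibility with the mother OO and summing P(type A): 1/4·1/2 + 1/4·1/2 + 1/4·0 + 1/4·0 = 1/4.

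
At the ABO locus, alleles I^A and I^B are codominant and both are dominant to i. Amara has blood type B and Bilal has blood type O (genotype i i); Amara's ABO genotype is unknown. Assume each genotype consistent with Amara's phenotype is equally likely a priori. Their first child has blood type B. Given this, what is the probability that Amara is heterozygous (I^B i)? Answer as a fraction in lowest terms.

1/3

Possible genotypes: Amara ∈ {I^B I^B, I^B i}; Bilal ∈ {i i}.
Weight each parental genotype pair by prior × P(type-B child):
  I^B I^B × i i: posterior weight 2/3.
  I^B i × i i: posterior weight 1/3.
Sum the posterior weight over pairs where Amara is I^B i: 1/3.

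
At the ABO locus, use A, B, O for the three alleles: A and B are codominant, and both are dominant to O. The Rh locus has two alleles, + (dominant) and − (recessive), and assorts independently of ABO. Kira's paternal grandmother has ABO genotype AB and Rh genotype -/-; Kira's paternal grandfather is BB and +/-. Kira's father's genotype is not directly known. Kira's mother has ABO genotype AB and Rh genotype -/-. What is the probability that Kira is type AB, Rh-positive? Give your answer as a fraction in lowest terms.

1/8

Kira's father's ABO genotype from AB × BB: 1/2 AB, 1/2 BB.
Crossing each possibility with the mother AB and summing P(type AB): 1/2·1/2 + 1/2·1/2 = 1/2.
Similarly for Rh via the father's Rh distribution: P(Rh+) = 1/4.
Independent loci: 1/2 × 1/4 = 1/8.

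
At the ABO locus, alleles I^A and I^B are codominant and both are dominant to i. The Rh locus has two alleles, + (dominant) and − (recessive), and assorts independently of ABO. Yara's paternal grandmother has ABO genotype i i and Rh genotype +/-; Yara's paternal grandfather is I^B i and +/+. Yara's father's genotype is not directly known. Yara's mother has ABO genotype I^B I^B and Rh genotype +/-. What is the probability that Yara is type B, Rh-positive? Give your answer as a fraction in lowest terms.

Yara's father's ABO genotype from i i × I^B i: 1/2 I^B i, 1/2 i i.
Crossing each possibility with the mother I^B I^B and summing P(type B): 1/2·1 + 1/2·1 = 1.
Similarly for Rh via the father's Rh distribution: P(Rh+) = 7/8.
Independent loci: 1 × 7/8 = 7/8.

7/8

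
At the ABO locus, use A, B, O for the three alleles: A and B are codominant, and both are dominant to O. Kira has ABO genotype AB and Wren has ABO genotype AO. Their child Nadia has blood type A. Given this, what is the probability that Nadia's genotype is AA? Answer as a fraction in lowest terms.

Cross AB × AO → 1/4 AA, 1/4 AB, 1/4 AO, 1/4 BO.
Type-A genotypes among offspring: AA (1/4), AO (1/4); total 1/2.
P(AA | type A) = (1/4) / (1/2) = 1/2.

1/2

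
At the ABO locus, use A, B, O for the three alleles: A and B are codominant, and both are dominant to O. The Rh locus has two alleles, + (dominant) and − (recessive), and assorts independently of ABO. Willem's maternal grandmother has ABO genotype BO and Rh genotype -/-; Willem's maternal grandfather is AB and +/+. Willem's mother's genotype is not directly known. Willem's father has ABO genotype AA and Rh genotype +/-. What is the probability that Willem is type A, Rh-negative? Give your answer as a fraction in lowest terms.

Willem's mother's ABO genotype from BO × AB: 1/4 AB, 1/4 AO, 1/4 BB, 1/4 BO.
Crossing each possibility with the father AA and summing P(type A): 1/4·1/2 + 1/4·1 + 1/4·0 + 1/4·1/2 = 1/2.
Similarly for Rh via the mother's Rh distribution: P(Rh-) = 1/4.
Independent loci: 1/2 × 1/4 = 1/8.

1/8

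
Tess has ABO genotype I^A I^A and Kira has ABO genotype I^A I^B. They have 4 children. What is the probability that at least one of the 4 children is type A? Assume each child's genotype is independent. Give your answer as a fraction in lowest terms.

ABO cross I^A I^A × I^A I^B → 1/2 A, 1/2 AB.
So P(type A) = 1/2 per child.
P(none) = (1/2)^4 = 1/16; P(at least one) = 1 − 1/16 = 15/16.

15/16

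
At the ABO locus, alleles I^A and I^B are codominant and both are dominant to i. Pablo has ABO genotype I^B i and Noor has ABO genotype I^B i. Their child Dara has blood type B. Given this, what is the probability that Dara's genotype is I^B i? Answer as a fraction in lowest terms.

Cross I^B i × I^B i → 1/4 I^B I^B, 1/2 I^B i, 1/4 i i.
Type-B genotypes among offspring: I^B I^B (1/4), I^B i (1/2); total 3/4.
P(I^B i | type B) = (1/2) / (3/4) = 2/3.

2/3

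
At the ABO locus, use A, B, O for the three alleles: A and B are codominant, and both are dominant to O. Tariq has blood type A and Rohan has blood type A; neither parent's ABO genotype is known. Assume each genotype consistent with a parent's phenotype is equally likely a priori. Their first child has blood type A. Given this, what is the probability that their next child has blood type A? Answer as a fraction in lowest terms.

19/20

Possible genotypes: Tariq ∈ {AA, AO}; Rohan ∈ {AA, AO}.
Weight each parental genotype pair by prior × P(type-A child):
  AA × AA: posterior weight 4/15; P(next child type A) = 1.
  AA × AO: posterior weight 4/15; P(next child type A) = 1.
  AO × AA: posterior weight 4/15; P(next child type A) = 1.
  AO × AO: posterior weight 1/5; P(next child type A) = 3/4.
Weighted sum = 19/20.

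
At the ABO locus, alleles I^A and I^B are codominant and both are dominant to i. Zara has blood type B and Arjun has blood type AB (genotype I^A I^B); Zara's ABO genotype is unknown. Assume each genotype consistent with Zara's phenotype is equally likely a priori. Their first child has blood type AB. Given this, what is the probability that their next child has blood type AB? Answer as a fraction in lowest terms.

5/12

Possible genotypes: Zara ∈ {I^B I^B, I^B i}; Arjun ∈ {I^A I^B}.
Weight each parental genotype pair by prior × P(type-AB child):
  I^B I^B × I^A I^B: posterior weight 2/3; P(next child type AB) = 1/2.
  I^B i × I^A I^B: posterior weight 1/3; P(next child type AB) = 1/4.
Weighted sum = 5/12.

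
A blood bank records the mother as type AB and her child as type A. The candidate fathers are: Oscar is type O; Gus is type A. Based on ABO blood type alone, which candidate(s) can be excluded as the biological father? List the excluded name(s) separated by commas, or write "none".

none

A candidate is excluded only if no genotype consistent with his phenotype could produce a type A child with a type AB mother.
Every candidate has at least one consistent genotype combination, so none can be excluded.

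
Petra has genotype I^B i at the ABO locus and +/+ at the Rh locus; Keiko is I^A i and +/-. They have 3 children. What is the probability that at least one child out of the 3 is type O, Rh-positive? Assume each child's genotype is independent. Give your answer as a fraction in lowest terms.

37/64

ABO cross I^B i × I^A i → 1/4 O, 1/4 A, 1/4 B, 1/4 AB.
Rh cross +/+ × +/- → 1 Rh+; so P(type O, Rh-positive) = 1/4 × 1 = 1/4 per child.
P(none) = (3/4)^3 = 27/64; P(at least one) = 1 − 27/64 = 37/64.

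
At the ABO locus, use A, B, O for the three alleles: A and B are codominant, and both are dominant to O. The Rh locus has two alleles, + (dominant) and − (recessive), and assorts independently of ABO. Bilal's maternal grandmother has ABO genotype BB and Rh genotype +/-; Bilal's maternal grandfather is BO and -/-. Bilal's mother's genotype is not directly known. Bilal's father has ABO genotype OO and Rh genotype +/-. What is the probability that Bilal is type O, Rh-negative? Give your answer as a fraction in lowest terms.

Bilal's mother's ABO genotype from BB × BO: 1/2 BB, 1/2 BO.
Crossing each possibility with the father OO and summing P(type O): 1/2·0 + 1/2·1/2 = 1/4.
Similarly for Rh via the mother's Rh distribution: P(Rh-) = 3/8.
Independent loci: 1/4 × 3/8 = 3/32.

3/32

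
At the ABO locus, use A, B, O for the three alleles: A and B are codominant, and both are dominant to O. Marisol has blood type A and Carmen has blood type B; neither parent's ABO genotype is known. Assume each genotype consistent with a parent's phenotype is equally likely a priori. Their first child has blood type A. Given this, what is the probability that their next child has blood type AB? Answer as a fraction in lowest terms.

5/12

Possible genotypes: Marisol ∈ {AA, AO}; Carmen ∈ {BB, BO}.
Weight each parental genotype pair by prior × P(type-A child):
  AA × BO: posterior weight 2/3; P(next child type AB) = 1/2.
  AO × BO: posterior weight 1/3; P(next child type AB) = 1/4.
Weighted sum = 5/12.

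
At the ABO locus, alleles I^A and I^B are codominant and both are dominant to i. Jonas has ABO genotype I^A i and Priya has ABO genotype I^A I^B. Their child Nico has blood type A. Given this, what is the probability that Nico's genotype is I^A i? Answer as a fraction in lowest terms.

1/2

Cross I^A i × I^A I^B → 1/4 I^A I^A, 1/4 I^A I^B, 1/4 I^A i, 1/4 I^B i.
Type-A genotypes among offspring: I^A I^A (1/4), I^A i (1/4); total 1/2.
P(I^A i | type A) = (1/4) / (1/2) = 1/2.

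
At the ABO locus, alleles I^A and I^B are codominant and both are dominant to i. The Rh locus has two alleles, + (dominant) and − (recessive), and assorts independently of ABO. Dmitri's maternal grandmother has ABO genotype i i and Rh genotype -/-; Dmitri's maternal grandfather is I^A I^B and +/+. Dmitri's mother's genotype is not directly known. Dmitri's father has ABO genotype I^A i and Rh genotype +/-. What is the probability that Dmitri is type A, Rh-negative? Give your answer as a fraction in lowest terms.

1/8

Dmitri's mother's ABO genotype from i i × I^A I^B: 1/2 I^A i, 1/2 I^B i.
Crossing each possibility with the father I^A i and summing P(type A): 1/2·3/4 + 1/2·1/4 = 1/2.
Similarly for Rh via the mother's Rh distribution: P(Rh-) = 1/4.
Independent loci: 1/2 × 1/4 = 1/8.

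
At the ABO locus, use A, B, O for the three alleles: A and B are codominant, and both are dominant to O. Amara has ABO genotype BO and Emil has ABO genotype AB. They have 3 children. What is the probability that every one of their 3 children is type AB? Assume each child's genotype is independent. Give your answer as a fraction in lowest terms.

ABO cross BO × AB → 1/4 A, 1/2 B, 1/4 AB.
So P(type AB) = 1/4 per child.
All 3 independent: (1/4)^3 = 1/64.

1/64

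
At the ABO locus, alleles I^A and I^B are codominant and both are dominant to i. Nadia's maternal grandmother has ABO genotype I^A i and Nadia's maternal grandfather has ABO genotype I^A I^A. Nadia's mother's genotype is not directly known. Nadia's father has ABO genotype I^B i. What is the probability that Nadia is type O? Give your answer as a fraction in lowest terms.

1/8

Nadia's mother's ABO genotype from I^A i × I^A I^A: 1/2 I^A I^A, 1/2 I^A i.
Crossing each possibility with the father I^B i and summing P(type O): 1/2·0 + 1/2·1/4 = 1/8.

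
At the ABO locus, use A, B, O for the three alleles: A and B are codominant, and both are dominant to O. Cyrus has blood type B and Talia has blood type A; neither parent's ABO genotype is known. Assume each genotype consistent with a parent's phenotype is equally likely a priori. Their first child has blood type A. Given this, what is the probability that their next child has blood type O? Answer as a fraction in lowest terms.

Possible genotypes: Cyrus ∈ {BB, BO}; Talia ∈ {AA, AO}.
Weight each parental genotype pair by prior × P(type-A child):
  BO × AA: posterior weight 2/3; P(next child type O) = 0.
  BO × AO: posterior weight 1/3; P(next child type O) = 1/4.
Weighted sum = 1/12.

1/12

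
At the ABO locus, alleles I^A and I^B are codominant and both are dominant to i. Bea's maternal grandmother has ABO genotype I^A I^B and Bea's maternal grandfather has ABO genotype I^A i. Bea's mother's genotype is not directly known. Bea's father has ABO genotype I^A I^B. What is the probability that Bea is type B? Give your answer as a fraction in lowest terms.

Bea's mother's ABO genotype from I^A I^B × I^A i: 1/4 I^A I^A, 1/4 I^A I^B, 1/4 I^A i, 1/4 I^B i.
Crossing each possibility with the father I^A I^B and summing P(type B): 1/4·0 + 1/4·1/4 + 1/4·1/4 + 1/4·1/2 = 1/4.

1/4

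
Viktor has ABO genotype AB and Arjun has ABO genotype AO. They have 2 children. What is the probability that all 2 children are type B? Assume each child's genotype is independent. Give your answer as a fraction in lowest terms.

1/16

ABO cross AB × AO → 1/2 A, 1/4 B, 1/4 AB.
So P(type B) = 1/4 per child.
All 2 independent: (1/4)^2 = 1/16.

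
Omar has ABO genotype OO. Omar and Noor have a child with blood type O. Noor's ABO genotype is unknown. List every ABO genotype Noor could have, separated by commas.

For each candidate genotype of Noor, check whether crossing it with OO can produce every observed child phenotype.
  AA → possible child types {A} ✗
  AB → possible child types {A, B} ✗
  AO → possible child types {O, A} ✓
  BB → possible child types {B} ✗
  BO → possible child types {O, B} ✓
  OO → possible child types {O} ✓

AO, BO, OO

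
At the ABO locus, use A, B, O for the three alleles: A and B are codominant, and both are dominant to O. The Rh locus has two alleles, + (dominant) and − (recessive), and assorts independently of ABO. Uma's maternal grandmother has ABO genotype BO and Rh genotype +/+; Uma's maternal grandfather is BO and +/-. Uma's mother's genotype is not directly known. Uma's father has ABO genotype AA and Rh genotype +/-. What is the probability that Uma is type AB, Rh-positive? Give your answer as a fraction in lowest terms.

Uma's mother's ABO genotype from BO × BO: 1/4 BB, 1/2 BO, 1/4 OO.
Crossing each possibility with the father AA and summing P(type AB): 1/4·1 + 1/2·1/2 + 1/4·0 = 1/2.
Similarly for Rh via the mother's Rh distribution: P(Rh+) = 7/8.
Independent loci: 1/2 × 7/8 = 7/16.

7/16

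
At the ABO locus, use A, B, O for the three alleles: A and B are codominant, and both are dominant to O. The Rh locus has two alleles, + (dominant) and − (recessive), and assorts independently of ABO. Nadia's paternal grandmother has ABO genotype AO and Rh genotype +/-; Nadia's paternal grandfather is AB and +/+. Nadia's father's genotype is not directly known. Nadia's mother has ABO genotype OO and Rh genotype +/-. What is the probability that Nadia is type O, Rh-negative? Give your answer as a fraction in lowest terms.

Nadia's father's ABO genotype from AO × AB: 1/4 AA, 1/4 AB, 1/4 AO, 1/4 BO.
Crossing each possibility with the mother OO and summing P(type O): 1/4·0 + 1/4·0 + 1/4·1/2 + 1/4·1/2 = 1/4.
Similarly for Rh via the father's Rh distribution: P(Rh-) = 1/8.
Independent loci: 1/4 × 1/8 = 1/32.

1/32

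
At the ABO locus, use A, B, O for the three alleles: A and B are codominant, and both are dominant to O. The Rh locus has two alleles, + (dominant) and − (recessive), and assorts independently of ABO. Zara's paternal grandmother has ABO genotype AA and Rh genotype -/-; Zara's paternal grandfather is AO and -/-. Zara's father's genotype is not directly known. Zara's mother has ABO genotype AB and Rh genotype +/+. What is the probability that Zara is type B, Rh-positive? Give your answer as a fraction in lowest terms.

Zara's father's ABO genotype from AA × AO: 1/2 AA, 1/2 AO.
Crossing each possibility with the mother AB and summing P(type B): 1/2·0 + 1/2·1/4 = 1/8.
Similarly for Rh via the father's Rh distribution: P(Rh+) = 1.
Independent loci: 1/8 × 1 = 1/8.

1/8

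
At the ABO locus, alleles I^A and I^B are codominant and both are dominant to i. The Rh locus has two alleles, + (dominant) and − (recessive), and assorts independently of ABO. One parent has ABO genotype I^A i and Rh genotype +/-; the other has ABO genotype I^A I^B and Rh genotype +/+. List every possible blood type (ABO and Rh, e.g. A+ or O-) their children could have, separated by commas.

Gametes from I^A i × I^A I^B give offspring ABO genotypes I^A I^A, I^A I^B, I^A i, I^B i, i.e. phenotypes A, B, AB.
Rh cross +/- × +/+ → phenotypes Rh+.
Combining independently: A+, B+, AB+.

A+, B+, AB+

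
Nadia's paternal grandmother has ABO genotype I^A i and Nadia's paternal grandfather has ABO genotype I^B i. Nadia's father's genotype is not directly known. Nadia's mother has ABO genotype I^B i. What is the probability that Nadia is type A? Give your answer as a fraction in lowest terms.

Nadia's father's ABO genotype from I^A i × I^B i: 1/4 I^A I^B, 1/4 I^A i, 1/4 I^B i, 1/4 i i.
Crossing each possibility with the mother I^B i and summing P(type A): 1/4·1/4 + 1/4·1/4 + 1/4·0 + 1/4·0 = 1/8.

1/8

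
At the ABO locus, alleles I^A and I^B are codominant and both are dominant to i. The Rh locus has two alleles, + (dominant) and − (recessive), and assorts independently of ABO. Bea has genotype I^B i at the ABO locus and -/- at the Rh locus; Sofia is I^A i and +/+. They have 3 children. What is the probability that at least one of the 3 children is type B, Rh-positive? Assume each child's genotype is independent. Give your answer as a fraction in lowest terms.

37/64

ABO cross I^B i × I^A i → 1/4 O, 1/4 A, 1/4 B, 1/4 AB.
Rh cross -/- × +/+ → 1 Rh+; so P(type B, Rh-positive) = 1/4 × 1 = 1/4 per child.
P(none) = (3/4)^3 = 27/64; P(at least one) = 1 − 27/64 = 37/64.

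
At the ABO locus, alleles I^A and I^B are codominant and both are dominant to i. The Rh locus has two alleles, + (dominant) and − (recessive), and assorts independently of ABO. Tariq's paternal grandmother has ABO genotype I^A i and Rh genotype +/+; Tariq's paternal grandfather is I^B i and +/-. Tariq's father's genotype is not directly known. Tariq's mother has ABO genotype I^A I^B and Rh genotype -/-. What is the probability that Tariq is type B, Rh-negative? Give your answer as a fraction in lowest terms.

Tariq's father's ABO genotype from I^A i × I^B i: 1/4 I^A I^B, 1/4 I^A i, 1/4 I^B i, 1/4 i i.
Crossing each possibility with the mother I^A I^B and summing P(type B): 1/4·1/4 + 1/4·1/4 + 1/4·1/2 + 1/4·1/2 = 3/8.
Similarly for Rh via the father's Rh distribution: P(Rh-) = 1/4.
Independent loci: 3/8 × 1/4 = 3/32.

3/32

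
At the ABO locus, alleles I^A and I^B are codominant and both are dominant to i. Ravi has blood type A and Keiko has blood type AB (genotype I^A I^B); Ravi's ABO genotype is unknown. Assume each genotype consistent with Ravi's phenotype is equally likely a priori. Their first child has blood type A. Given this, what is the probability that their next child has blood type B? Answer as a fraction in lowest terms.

Possible genotypes: Ravi ∈ {I^A I^A, I^A i}; Keiko ∈ {I^A I^B}.
Weight each parental genotype pair by prior × P(type-A child):
  I^A I^A × I^A I^B: posterior weight 1/2; P(next child type B) = 0.
  I^A i × I^A I^B: posterior weight 1/2; P(next child type B) = 1/4.
Weighted sum = 1/8.

1/8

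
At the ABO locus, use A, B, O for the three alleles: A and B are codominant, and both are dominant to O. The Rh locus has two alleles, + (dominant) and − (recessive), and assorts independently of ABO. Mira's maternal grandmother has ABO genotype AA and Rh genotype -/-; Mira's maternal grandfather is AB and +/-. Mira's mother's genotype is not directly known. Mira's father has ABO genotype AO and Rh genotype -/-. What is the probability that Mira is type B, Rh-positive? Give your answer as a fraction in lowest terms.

1/32

Mira's mother's ABO genotype from AA × AB: 1/2 AA, 1/2 AB.
Crossing each possibility with the father AO and summing P(type B): 1/2·0 + 1/2·1/4 = 1/8.
Similarly for Rh via the mother's Rh distribution: P(Rh+) = 1/4.
Independent loci: 1/8 × 1/4 = 1/32.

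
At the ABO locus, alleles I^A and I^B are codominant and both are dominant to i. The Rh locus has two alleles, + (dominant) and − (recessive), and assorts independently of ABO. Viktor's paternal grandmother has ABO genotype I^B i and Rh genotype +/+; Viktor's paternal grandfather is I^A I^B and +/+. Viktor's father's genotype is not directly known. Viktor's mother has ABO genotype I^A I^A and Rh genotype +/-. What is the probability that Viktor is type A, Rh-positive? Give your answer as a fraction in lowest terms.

Viktor's father's ABO genotype from I^B i × I^A I^B: 1/4 I^A I^B, 1/4 I^A i, 1/4 I^B I^B, 1/4 I^B i.
Crossing each possibility with the mother I^A I^A and summing P(type A): 1/4·1/2 + 1/4·1 + 1/4·0 + 1/4·1/2 = 1/2.
Similarly for Rh via the father's Rh distribution: P(Rh+) = 1.
Independent loci: 1/2 × 1 = 1/2.

1/2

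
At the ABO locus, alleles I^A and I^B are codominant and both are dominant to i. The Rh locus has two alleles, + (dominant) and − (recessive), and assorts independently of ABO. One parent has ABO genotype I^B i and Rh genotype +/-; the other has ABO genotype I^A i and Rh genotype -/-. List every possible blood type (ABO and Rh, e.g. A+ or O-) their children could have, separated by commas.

O+, O-, A+, A-, B+, B-, AB+, AB-

Gametes from I^B i × I^A i give offspring ABO genotypes I^A I^B, I^A i, I^B i, i i, i.e. phenotypes O, A, B, AB.
Rh cross +/- × -/- → phenotypes Rh+, Rh-.
Combining independently: O+, O-, A+, A-, B+, B-, AB+, AB-.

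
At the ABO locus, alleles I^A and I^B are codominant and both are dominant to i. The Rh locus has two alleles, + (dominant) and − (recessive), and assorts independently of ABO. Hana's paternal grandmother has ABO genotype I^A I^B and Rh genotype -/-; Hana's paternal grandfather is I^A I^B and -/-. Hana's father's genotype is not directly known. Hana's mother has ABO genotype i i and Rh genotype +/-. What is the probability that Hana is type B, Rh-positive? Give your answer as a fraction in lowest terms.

Hana's father's ABO genotype from I^A I^B × I^A I^B: 1/4 I^A I^A, 1/2 I^A I^B, 1/4 I^B I^B.
Crossing each possibility with the mother i i and summing P(type B): 1/4·0 + 1/2·1/2 + 1/4·1 = 1/2.
Similarly for Rh via the father's Rh distribution: P(Rh+) = 1/2.
Independent loci: 1/2 × 1/2 = 1/4.

1/4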